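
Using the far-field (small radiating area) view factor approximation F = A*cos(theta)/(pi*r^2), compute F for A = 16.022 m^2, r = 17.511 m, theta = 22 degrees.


cos(22 deg) = 0.92718
pi*r^2 = 963.32
F = 16.022 * 0.92718 / 963.32 = 0.015421

0.015421


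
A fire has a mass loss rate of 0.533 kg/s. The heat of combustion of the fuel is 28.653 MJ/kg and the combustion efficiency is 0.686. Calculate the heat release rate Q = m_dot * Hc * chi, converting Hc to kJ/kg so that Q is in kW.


Hc = 28.653 MJ/kg = 28.653 * 1000 kJ/kg = 28653 kJ/kg
Q = 0.533 kg/s * 28653 kJ/kg * 0.686 = 10477 kW

10477 kW


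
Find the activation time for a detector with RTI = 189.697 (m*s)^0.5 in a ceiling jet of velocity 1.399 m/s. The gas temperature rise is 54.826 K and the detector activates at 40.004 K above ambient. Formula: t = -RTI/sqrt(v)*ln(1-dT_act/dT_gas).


dT_act/dT_gas = 0.72965
ln(1 - 0.72965) = -1.3081
t = -189.697 / sqrt(1.399) * -1.3081 = 209.79 s

209.79 s


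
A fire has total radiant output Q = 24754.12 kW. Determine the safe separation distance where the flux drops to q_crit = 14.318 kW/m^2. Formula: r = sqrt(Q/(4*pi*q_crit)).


4*pi*q_crit = 179.93
Q/(4*pi*q_crit) = 137.58
r = sqrt(137.58) = 11.729 m

11.729 m


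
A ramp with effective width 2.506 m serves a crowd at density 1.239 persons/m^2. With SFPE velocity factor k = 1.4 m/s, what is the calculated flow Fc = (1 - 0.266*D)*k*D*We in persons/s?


1 - 0.266*D = 1 - 0.266*1.239 = 0.67043
Fs = 0.67043 * 1.4 * 1.239 = 1.1629 persons/(s*m)
Fc = 1.1629 * 2.506 = 2.9143 persons/s

2.9143 persons/s


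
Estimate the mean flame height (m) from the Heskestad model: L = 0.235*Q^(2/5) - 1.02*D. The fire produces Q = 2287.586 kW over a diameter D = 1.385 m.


Q^(2/5) = 22.067
0.235 * Q^(2/5) = 5.1858
1.02 * D = 1.4127
L = 3.7731 m

3.7731 m


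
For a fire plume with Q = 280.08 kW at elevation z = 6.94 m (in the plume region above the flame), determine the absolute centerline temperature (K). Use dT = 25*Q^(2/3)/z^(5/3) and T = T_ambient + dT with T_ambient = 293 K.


Q^(2/3) = 42.808
z^(5/3) = 25.250
dT = 25 * 42.808 / 25.250 = 42.383 K
T = 293 + 42.383 = 335.38 K

335.38 K


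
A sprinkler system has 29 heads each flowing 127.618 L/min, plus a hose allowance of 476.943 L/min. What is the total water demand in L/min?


Sprinkler demand = 29 * 127.618 = 3700.922 L/min
Total = 3700.922 + 476.943 = 4177.865 L/min

4177.865 L/min


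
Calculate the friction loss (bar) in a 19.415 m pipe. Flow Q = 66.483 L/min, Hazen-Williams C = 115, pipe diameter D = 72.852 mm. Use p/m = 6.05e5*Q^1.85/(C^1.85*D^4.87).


Q^1.85 = 2355.1
C^1.85 = 6490.7
D^4.87 = 1.1751e+09
p/m = 0.00018681 bar/m
p_total = 0.00018681 * 19.415 = 0.0036268 bar

0.0036268 bar


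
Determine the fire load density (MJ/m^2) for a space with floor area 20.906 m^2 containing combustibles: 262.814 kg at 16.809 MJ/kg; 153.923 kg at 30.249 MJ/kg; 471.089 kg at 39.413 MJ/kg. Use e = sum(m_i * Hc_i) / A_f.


Total energy = 262.814*16.809 + 153.923*30.249 + 471.089*39.413
= 4417.641 + 4656.017 + 18567.03
= 27640.69 MJ
e = 27640.69 / 20.906 = 1322.1 MJ/m^2

1322.1 MJ/m^2


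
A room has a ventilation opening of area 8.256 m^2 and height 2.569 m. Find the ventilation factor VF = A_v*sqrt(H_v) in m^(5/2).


sqrt(H_v) = 1.6028
VF = 8.256 * 1.6028 = 13.233 m^(5/2)

13.233 m^(5/2)


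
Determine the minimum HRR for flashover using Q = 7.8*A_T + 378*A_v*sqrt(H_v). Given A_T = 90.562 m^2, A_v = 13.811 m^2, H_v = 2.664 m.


7.8*A_T = 706.38
sqrt(H_v) = 1.6322
378*A_v*sqrt(H_v) = 8520.9
Q = 706.38 + 8520.9 = 9227.3 kW

9227.3 kW


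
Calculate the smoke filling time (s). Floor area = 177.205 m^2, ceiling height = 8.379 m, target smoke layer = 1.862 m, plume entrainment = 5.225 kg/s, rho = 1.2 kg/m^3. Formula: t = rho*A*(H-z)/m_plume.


H - z = 6.517 m
t = 1.2 * 177.205 * 6.517 / 5.225 = 265.23 s

265.23 s


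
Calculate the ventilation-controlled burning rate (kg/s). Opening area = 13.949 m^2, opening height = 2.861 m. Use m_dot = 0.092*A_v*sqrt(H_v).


sqrt(H_v) = 1.6914
m_dot = 0.092 * 13.949 * 1.6914 = 2.1707 kg/s

2.1707 kg/s


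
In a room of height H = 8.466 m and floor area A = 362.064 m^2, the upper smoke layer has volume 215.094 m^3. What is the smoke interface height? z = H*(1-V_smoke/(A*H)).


V/(A*H) = 0.070172
1 - 0.070172 = 0.92983
z = 8.466 * 0.92983 = 7.8719 m

7.8719 m


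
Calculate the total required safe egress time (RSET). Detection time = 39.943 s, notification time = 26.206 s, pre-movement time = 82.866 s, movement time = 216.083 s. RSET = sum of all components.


Total = 39.943 + 26.206 + 82.866 + 216.083 = 365.098 s

365.098 s


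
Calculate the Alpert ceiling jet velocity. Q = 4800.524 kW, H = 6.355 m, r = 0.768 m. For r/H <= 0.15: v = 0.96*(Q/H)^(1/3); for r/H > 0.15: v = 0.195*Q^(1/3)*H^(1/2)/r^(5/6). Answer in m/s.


r/H = 0.768 / 6.355 = 0.12085
r/H <= 0.15, so v = 0.96*(Q/H)^(1/3)
Q/H = 755.39
(Q/H)^(1/3) = 9.1073
v = 0.96 * 9.1073 = 8.7430 m/s

8.7430 m/s


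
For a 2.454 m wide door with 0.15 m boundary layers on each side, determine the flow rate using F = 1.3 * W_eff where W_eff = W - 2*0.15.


W_eff = 2.454 - 0.30 = 2.154 m
F = 1.3 * 2.154 = 2.8002 persons/s

2.8002 persons/s


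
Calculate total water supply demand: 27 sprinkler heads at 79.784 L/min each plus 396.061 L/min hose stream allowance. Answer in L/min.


Sprinkler demand = 27 * 79.784 = 2154.168 L/min
Total = 2154.168 + 396.061 = 2550.229 L/min

2550.229 L/min


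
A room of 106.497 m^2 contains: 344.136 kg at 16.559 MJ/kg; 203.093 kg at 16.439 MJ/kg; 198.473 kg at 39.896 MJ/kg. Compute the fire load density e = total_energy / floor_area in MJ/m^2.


Total energy = 344.136*16.559 + 203.093*16.439 + 198.473*39.896
= 5698.548 + 3338.646 + 7918.279
= 16955.47 MJ
e = 16955.47 / 106.497 = 159.21 MJ/m^2

159.21 MJ/m^2


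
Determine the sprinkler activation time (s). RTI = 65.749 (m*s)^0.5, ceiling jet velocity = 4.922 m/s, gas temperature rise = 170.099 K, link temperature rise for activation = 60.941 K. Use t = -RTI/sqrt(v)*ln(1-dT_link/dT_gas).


dT_link/dT_gas = 0.35827
ln(1 - 0.35827) = -0.44358
t = -65.749 / sqrt(4.922) * -0.44358 = 13.146 s

13.146 s


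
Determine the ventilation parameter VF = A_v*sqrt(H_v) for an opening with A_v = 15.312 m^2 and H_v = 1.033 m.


sqrt(H_v) = 1.0164
VF = 15.312 * 1.0164 = 15.563 m^(5/2)

15.563 m^(5/2)


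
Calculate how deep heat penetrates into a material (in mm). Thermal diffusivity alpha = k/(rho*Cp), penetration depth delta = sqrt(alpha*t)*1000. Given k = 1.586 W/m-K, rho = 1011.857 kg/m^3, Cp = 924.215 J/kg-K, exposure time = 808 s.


alpha = 1.586 / (1011.857 * 924.215) = 1.6959e-06 m^2/s
alpha * t = 0.0013703
delta = sqrt(0.0013703) * 1000 = 37.018 mm

37.018 mm


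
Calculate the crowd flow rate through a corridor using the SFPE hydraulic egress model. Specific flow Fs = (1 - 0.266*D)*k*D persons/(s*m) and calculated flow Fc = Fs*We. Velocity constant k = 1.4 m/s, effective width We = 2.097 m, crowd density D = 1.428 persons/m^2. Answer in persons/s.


1 - 0.266*D = 1 - 0.266*1.428 = 0.62015
Fs = 0.62015 * 1.4 * 1.428 = 1.2398 persons/(s*m)
Fc = 1.2398 * 2.097 = 2.5999 persons/s

2.5999 persons/s


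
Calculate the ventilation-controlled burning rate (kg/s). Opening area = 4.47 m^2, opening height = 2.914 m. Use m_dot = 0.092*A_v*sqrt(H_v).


sqrt(H_v) = 1.7070
m_dot = 0.092 * 4.47 * 1.7070 = 0.70200 kg/s

0.70200 kg/s


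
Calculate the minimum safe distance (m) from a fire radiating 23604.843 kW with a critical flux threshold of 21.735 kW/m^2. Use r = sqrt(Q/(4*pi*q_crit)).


4*pi*q_crit = 273.13
Q/(4*pi*q_crit) = 86.423
r = sqrt(86.423) = 9.2964 m

9.2964 m


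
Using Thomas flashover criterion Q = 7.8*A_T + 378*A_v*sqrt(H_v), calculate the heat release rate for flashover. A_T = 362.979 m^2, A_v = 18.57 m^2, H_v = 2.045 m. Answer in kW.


7.8*A_T = 2831.2
sqrt(H_v) = 1.4300
378*A_v*sqrt(H_v) = 10038
Q = 2831.2 + 10038 = 12869 kW

12869 kW


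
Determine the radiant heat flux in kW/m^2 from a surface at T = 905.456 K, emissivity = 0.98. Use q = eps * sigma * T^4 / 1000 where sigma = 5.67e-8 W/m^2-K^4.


T^4 = 6.7215e+11
q = 0.98 * 5.67e-8 * 6.7215e+11 / 1000 = 37.349 kW/m^2

37.349 kW/m^2


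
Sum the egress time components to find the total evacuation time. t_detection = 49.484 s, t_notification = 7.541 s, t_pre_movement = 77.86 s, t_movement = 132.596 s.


Total = 49.484 + 7.541 + 77.86 + 132.596 = 267.481 s

267.481 s


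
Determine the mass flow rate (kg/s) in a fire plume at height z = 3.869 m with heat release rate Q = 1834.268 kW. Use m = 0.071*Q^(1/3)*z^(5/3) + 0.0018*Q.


Q^(1/3) = 12.241
z^(5/3) = 9.5352
First term = 0.071 * 12.241 * 9.5352 = 8.2873
Second term = 0.0018 * 1834.268 = 3.3017
m = 11.589 kg/s

11.589 kg/s


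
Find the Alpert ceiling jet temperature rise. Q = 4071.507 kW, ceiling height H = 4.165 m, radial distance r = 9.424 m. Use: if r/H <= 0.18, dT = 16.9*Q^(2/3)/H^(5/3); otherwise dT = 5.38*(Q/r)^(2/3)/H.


r/H = 9.424 / 4.165 = 2.2627
r/H > 0.18, so dT = 5.38*(Q/r)^(2/3)/H
Q/r = 432.04
(Q/r)^(2/3) = 57.150
dT = 5.38 * 57.150 / 4.165 = 73.821 K

73.821 K


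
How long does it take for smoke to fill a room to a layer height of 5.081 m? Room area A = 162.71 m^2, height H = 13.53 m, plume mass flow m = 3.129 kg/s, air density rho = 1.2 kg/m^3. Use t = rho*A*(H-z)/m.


H - z = 8.449 m
t = 1.2 * 162.71 * 8.449 / 3.129 = 527.22 s

527.22 s


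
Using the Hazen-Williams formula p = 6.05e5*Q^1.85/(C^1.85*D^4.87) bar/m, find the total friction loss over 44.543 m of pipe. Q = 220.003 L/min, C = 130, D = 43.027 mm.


Q^1.85 = 21552
C^1.85 = 8143.2
D^4.87 = 9.0431e+07
p/m = 0.017707 bar/m
p_total = 0.017707 * 44.543 = 0.78870 bar

0.78870 bar


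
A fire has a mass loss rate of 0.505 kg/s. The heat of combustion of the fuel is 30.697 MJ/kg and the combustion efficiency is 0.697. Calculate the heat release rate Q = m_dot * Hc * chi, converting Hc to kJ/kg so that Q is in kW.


Hc = 30.697 MJ/kg = 30.697 * 1000 kJ/kg = 30697 kJ/kg
Q = 0.505 kg/s * 30697 kJ/kg * 0.697 = 10805 kW

10805 kW


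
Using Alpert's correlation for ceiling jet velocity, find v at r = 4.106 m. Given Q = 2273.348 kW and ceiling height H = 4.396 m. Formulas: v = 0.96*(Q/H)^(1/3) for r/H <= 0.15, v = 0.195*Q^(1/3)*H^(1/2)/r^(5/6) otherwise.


r/H = 4.106 / 4.396 = 0.93403
r/H > 0.15, so v = 0.195*Q^(1/3)*H^(1/2)/r^(5/6)
Q^(1/3) = 13.149
H^(1/2) = 2.0967
r^(5/6) = 3.2448
v = 0.195 * 13.149 * 2.0967 / 3.2448 = 1.6568 m/s

1.6568 m/s


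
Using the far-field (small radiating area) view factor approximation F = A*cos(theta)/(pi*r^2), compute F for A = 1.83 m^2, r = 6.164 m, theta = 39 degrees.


cos(39 deg) = 0.77715
pi*r^2 = 119.36
F = 1.83 * 0.77715 / 119.36 = 0.011915

0.011915


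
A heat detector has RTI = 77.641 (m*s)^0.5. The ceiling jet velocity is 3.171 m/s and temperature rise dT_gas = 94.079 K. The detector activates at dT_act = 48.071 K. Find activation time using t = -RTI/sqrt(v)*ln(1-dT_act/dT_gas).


dT_act/dT_gas = 0.51096
ln(1 - 0.51096) = -0.71532
t = -77.641 / sqrt(3.171) * -0.71532 = 31.188 s

31.188 s


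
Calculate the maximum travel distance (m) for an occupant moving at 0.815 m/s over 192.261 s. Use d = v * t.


d = 0.815 * 192.261 = 156.69 m

156.69 m


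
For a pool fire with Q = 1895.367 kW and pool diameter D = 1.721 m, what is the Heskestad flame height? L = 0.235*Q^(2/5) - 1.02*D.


Q^(2/5) = 20.468
0.235 * Q^(2/5) = 4.8100
1.02 * D = 1.7554
L = 3.0546 m

3.0546 m


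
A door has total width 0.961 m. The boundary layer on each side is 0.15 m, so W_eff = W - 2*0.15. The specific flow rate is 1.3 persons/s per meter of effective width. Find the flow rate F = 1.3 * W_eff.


W_eff = 0.961 - 0.30 = 0.661 m
F = 1.3 * 0.661 = 0.85930 persons/s

0.85930 persons/s


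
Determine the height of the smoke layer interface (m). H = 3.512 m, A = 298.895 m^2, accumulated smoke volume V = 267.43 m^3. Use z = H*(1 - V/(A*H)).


V/(A*H) = 0.25476
1 - 0.25476 = 0.74524
z = 3.512 * 0.74524 = 2.6173 m

2.6173 m


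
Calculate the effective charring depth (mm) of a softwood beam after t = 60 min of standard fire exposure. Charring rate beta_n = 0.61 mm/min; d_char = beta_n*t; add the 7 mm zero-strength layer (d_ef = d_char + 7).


d_char = 0.61 * 60 = 36.6 mm
d_ef = 36.6 + 1.0*7 = 43.6 mm

43.6 mm


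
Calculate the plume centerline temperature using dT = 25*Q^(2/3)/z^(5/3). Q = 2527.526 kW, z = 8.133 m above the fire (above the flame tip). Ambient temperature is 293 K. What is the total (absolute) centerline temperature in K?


Q^(2/3) = 185.55
z^(5/3) = 32.892
dT = 25 * 185.55 / 32.892 = 141.03 K
T = 293 + 141.03 = 434.03 K

434.03 K


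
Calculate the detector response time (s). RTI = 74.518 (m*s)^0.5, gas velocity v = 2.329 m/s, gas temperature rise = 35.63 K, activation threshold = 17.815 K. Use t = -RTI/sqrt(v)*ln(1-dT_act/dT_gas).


dT_act/dT_gas = 0.5
ln(1 - 0.5) = -0.69315
t = -74.518 / sqrt(2.329) * -0.69315 = 33.846 s

33.846 s


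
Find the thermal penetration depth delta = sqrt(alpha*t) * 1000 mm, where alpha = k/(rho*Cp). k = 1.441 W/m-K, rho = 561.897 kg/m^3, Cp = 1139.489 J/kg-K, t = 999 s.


alpha = 1.441 / (561.897 * 1139.489) = 2.2506e-06 m^2/s
alpha * t = 0.0022483
delta = sqrt(0.0022483) * 1000 = 47.417 mm

47.417 mm


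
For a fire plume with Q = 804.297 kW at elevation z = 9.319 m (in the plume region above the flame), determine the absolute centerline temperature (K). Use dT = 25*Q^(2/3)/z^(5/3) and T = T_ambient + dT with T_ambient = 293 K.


Q^(2/3) = 86.486
z^(5/3) = 41.268
dT = 25 * 86.486 / 41.268 = 52.392 K
T = 293 + 52.392 = 345.39 K

345.39 K


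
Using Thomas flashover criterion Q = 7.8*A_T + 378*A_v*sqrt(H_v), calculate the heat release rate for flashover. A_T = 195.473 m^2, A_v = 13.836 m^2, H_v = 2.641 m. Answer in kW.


7.8*A_T = 1524.7
sqrt(H_v) = 1.6251
378*A_v*sqrt(H_v) = 8499.4
Q = 1524.7 + 8499.4 = 10024 kW

10024 kW


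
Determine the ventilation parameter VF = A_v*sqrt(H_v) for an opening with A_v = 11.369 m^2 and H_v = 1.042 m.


sqrt(H_v) = 1.0208
VF = 11.369 * 1.0208 = 11.605 m^(5/2)

11.605 m^(5/2)


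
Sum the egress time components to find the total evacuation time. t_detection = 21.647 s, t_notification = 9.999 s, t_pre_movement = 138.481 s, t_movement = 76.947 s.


Total = 21.647 + 9.999 + 138.481 + 76.947 = 247.074 s

247.074 s


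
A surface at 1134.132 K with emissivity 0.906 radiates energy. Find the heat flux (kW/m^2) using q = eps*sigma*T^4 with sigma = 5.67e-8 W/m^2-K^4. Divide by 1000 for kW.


T^4 = 1.6545e+12
q = 0.906 * 5.67e-8 * 1.6545e+12 / 1000 = 84.990 kW/m^2

84.990 kW/m^2


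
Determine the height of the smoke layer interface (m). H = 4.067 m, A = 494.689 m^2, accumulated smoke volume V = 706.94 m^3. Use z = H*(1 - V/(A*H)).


V/(A*H) = 0.35138
1 - 0.35138 = 0.64862
z = 4.067 * 0.64862 = 2.6379 m

2.6379 m


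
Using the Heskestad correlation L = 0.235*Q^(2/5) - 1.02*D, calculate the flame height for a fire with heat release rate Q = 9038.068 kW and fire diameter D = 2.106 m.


Q^(2/5) = 38.232
0.235 * Q^(2/5) = 8.9846
1.02 * D = 2.1481
L = 6.8365 m

6.8365 m


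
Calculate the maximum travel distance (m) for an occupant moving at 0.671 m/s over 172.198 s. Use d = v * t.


d = 0.671 * 172.198 = 115.54 m

115.54 m


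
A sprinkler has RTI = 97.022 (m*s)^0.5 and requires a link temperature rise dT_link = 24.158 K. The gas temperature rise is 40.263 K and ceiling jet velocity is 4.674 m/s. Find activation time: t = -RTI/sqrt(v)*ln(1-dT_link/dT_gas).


dT_link/dT_gas = 0.60000
ln(1 - 0.60000) = -0.91630
t = -97.022 / sqrt(4.674) * -0.91630 = 41.121 s

41.121 s


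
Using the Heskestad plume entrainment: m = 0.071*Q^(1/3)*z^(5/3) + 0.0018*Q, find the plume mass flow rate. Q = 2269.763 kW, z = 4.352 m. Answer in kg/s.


Q^(1/3) = 13.142
z^(5/3) = 11.601
First term = 0.071 * 13.142 * 11.601 = 10.824
Second term = 0.0018 * 2269.763 = 4.0856
m = 14.910 kg/s

14.910 kg/s


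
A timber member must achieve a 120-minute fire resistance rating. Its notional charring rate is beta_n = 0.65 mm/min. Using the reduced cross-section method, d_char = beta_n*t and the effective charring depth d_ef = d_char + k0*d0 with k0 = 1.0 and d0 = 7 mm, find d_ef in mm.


d_char = 0.65 * 120 = 78 mm
d_ef = 78 + 1.0*7 = 85 mm

85 mm


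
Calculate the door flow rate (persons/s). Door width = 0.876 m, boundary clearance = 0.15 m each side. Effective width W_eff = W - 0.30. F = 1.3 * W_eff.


W_eff = 0.876 - 0.30 = 0.576 m
F = 1.3 * 0.576 = 0.74880 persons/s

0.74880 persons/s


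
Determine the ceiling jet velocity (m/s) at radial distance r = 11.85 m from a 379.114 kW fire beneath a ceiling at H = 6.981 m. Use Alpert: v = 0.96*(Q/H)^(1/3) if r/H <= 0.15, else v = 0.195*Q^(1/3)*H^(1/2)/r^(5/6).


r/H = 11.85 / 6.981 = 1.6975
r/H > 0.15, so v = 0.195*Q^(1/3)*H^(1/2)/r^(5/6)
Q^(1/3) = 7.2375
H^(1/2) = 2.6422
r^(5/6) = 7.8481
v = 0.195 * 7.2375 * 2.6422 / 7.8481 = 0.47514 m/s

0.47514 m/s


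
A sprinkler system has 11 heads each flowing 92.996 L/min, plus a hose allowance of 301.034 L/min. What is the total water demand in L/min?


Sprinkler demand = 11 * 92.996 = 1022.956 L/min
Total = 1022.956 + 301.034 = 1323.99 L/min

1323.99 L/min


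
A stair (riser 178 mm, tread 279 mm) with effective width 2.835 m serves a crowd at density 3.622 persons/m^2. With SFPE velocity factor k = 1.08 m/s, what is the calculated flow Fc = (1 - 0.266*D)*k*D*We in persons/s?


1 - 0.266*D = 1 - 0.266*3.622 = 0.036548
Fs = 0.036548 * 1.08 * 3.622 = 0.14297 persons/(s*m)
Fc = 0.14297 * 2.835 = 0.40531 persons/s

0.40531 persons/s


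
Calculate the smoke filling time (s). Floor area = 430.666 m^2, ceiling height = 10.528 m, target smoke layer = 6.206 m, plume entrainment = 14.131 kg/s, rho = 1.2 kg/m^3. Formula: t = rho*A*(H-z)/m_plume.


H - z = 4.322 m
t = 1.2 * 430.666 * 4.322 / 14.131 = 158.06 s

158.06 s


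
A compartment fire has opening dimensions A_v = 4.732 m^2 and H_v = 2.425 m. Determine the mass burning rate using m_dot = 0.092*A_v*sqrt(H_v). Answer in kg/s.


sqrt(H_v) = 1.5572
m_dot = 0.092 * 4.732 * 1.5572 = 0.67794 kg/s

0.67794 kg/s


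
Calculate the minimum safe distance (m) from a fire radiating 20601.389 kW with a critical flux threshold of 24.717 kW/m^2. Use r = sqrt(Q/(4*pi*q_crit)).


4*pi*q_crit = 310.60
Q/(4*pi*q_crit) = 66.327
r = sqrt(66.327) = 8.1441 m

8.1441 m


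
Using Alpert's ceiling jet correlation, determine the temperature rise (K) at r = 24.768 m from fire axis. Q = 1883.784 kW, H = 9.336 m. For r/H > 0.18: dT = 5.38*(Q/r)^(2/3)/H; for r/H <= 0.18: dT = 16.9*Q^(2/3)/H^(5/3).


r/H = 24.768 / 9.336 = 2.6530
r/H > 0.18, so dT = 5.38*(Q/r)^(2/3)/H
Q/r = 76.057
(Q/r)^(2/3) = 17.951
dT = 5.38 * 17.951 / 9.336 = 10.345 K

10.345 K


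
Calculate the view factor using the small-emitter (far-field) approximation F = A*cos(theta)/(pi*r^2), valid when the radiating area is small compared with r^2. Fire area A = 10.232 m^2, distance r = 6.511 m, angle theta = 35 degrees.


cos(35 deg) = 0.81915
pi*r^2 = 133.18
F = 10.232 * 0.81915 / 133.18 = 0.062933

0.062933


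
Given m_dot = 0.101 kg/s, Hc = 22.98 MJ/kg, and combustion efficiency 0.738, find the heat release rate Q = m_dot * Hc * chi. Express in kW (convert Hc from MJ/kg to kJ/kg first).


Hc = 22.98 MJ/kg = 22.98 * 1000 kJ/kg = 22980 kJ/kg
Q = 0.101 kg/s * 22980 kJ/kg * 0.738 = 1712.9 kW

1712.9 kW


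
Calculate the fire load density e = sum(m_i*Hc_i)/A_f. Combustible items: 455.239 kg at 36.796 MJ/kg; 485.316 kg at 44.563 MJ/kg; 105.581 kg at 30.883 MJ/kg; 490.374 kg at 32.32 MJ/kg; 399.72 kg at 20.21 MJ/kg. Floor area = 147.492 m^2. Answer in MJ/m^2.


Total energy = 455.239*36.796 + 485.316*44.563 + 105.581*30.883 + 490.374*32.32 + 399.72*20.21
= 16750.97 + 21627.14 + 3260.658 + 15848.89 + 8078.341
= 65566.00 MJ
e = 65566.00 / 147.492 = 444.54 MJ/m^2

444.54 MJ/m^2


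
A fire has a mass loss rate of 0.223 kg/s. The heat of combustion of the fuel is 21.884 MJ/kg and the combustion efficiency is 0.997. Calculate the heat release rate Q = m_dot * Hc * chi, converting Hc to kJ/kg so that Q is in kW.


Hc = 21.884 MJ/kg = 21.884 * 1000 kJ/kg = 21884 kJ/kg
Q = 0.223 kg/s * 21884 kJ/kg * 0.997 = 4865.5 kW

4865.5 kW


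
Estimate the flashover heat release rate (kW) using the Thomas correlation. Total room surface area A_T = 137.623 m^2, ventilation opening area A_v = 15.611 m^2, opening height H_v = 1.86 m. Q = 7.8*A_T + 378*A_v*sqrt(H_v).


7.8*A_T = 1073.5
sqrt(H_v) = 1.3638
378*A_v*sqrt(H_v) = 8047.8
Q = 1073.5 + 8047.8 = 9121.3 kW

9121.3 kW


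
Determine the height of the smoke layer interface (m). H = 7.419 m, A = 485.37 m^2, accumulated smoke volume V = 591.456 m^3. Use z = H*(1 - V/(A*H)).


V/(A*H) = 0.16425
1 - 0.16425 = 0.83575
z = 7.419 * 0.83575 = 6.2004 m

6.2004 m


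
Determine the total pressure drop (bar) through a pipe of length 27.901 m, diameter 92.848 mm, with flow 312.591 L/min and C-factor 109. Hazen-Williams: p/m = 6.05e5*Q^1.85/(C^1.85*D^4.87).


Q^1.85 = 41277
C^1.85 = 5878.1
D^4.87 = 3.8287e+09
p/m = 0.0011096 bar/m
p_total = 0.0011096 * 27.901 = 0.030959 bar

0.030959 bar


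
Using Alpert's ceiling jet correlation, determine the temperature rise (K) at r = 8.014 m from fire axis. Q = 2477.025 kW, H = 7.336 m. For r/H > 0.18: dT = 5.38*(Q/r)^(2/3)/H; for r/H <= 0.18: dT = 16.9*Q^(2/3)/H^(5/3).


r/H = 8.014 / 7.336 = 1.0924
r/H > 0.18, so dT = 5.38*(Q/r)^(2/3)/H
Q/r = 309.09
(Q/r)^(2/3) = 45.715
dT = 5.38 * 45.715 / 7.336 = 33.526 K

33.526 K


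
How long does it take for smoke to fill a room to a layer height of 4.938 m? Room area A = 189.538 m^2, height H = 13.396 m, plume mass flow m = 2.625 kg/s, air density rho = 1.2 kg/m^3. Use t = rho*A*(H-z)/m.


H - z = 8.458 m
t = 1.2 * 189.538 * 8.458 / 2.625 = 732.85 s

732.85 s


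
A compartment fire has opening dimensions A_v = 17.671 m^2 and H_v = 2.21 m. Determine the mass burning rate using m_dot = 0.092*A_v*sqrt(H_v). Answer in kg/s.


sqrt(H_v) = 1.4866
m_dot = 0.092 * 17.671 * 1.4866 = 2.4168 kg/s

2.4168 kg/s


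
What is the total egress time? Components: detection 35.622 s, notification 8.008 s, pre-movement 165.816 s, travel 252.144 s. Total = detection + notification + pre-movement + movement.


Total = 35.622 + 8.008 + 165.816 + 252.144 = 461.59 s

461.59 s


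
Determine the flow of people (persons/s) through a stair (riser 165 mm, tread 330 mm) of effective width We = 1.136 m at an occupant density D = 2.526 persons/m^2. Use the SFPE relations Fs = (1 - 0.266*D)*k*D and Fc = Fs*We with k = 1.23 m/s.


1 - 0.266*D = 1 - 0.266*2.526 = 0.32808
Fs = 0.32808 * 1.23 * 2.526 = 1.0194 persons/(s*m)
Fc = 1.0194 * 1.136 = 1.1580 persons/s

1.1580 persons/s


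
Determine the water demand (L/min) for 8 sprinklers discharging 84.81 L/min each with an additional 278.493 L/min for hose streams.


Sprinkler demand = 8 * 84.81 = 678.48 L/min
Total = 678.48 + 278.493 = 956.973 L/min

956.973 L/min


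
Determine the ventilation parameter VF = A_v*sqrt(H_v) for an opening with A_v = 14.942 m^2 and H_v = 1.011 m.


sqrt(H_v) = 1.0055
VF = 14.942 * 1.0055 = 15.024 m^(5/2)

15.024 m^(5/2)


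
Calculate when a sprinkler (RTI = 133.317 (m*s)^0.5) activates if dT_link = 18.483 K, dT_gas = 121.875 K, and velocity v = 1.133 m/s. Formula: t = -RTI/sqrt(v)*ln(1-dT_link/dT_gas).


dT_link/dT_gas = 0.15166
ln(1 - 0.15166) = -0.16447
t = -133.317 / sqrt(1.133) * -0.16447 = 20.599 s

20.599 s


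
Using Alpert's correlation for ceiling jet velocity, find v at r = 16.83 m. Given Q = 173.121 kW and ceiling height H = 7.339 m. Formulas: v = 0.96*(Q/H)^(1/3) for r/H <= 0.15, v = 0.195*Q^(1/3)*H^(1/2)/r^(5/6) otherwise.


r/H = 16.83 / 7.339 = 2.2932
r/H > 0.15, so v = 0.195*Q^(1/3)*H^(1/2)/r^(5/6)
Q^(1/3) = 5.5734
H^(1/2) = 2.7091
r^(5/6) = 10.513
v = 0.195 * 5.5734 * 2.7091 / 10.513 = 0.28005 m/s

0.28005 m/s


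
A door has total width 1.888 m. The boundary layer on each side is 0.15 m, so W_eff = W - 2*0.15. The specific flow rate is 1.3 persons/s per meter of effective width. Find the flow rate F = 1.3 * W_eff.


W_eff = 1.888 - 0.30 = 1.588 m
F = 1.3 * 1.588 = 2.0644 persons/s

2.0644 persons/s


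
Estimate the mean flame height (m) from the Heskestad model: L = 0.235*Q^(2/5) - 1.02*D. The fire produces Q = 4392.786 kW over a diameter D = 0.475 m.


Q^(2/5) = 28.648
0.235 * Q^(2/5) = 6.7323
1.02 * D = 0.48450
L = 6.2478 m

6.2478 m


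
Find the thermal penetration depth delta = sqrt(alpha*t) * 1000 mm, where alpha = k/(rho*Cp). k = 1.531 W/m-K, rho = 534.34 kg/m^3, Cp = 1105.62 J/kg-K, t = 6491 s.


alpha = 1.531 / (534.34 * 1105.62) = 2.5915e-06 m^2/s
alpha * t = 0.016821
delta = sqrt(0.016821) * 1000 = 129.70 mm

129.70 mm


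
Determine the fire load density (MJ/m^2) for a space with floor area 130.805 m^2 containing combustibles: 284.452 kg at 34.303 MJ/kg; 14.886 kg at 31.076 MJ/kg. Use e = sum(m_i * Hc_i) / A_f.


Total energy = 284.452*34.303 + 14.886*31.076
= 9757.557 + 462.5973
= 10220.15 MJ
e = 10220.15 / 130.805 = 78.133 MJ/m^2

78.133 MJ/m^2


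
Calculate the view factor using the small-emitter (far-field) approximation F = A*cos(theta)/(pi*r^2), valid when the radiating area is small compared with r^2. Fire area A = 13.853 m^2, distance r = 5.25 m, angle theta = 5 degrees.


cos(5 deg) = 0.99619
pi*r^2 = 86.590
F = 13.853 * 0.99619 / 86.590 = 0.15937

0.15937


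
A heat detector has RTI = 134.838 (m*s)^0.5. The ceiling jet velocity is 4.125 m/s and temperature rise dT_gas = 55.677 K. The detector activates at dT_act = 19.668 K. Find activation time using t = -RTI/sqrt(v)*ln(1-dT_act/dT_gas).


dT_act/dT_gas = 0.35325
ln(1 - 0.35325) = -0.43580
t = -134.838 / sqrt(4.125) * -0.43580 = 28.932 s

28.932 s


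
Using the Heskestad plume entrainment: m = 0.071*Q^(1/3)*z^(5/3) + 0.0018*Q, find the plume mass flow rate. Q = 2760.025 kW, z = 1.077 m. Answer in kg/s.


Q^(1/3) = 14.027
z^(5/3) = 1.1316
First term = 0.071 * 14.027 * 1.1316 = 1.1270
Second term = 0.0018 * 2760.025 = 4.9680
m = 6.0950 kg/s

6.0950 kg/s


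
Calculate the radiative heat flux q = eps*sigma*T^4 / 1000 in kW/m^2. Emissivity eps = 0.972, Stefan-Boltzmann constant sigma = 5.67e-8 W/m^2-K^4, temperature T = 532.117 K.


T^4 = 8.0173e+10
q = 0.972 * 5.67e-8 * 8.0173e+10 / 1000 = 4.4185 kW/m^2

4.4185 kW/m^2


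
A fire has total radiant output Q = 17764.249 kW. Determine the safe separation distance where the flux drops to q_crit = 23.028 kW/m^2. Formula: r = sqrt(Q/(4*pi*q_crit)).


4*pi*q_crit = 289.38
Q/(4*pi*q_crit) = 61.388
r = sqrt(61.388) = 7.8350 m

7.8350 m


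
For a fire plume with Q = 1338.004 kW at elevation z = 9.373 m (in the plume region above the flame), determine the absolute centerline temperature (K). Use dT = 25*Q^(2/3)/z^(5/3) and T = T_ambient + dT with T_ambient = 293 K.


Q^(2/3) = 121.42
z^(5/3) = 41.668
dT = 25 * 121.42 / 41.668 = 72.853 K
T = 293 + 72.853 = 365.85 K

365.85 K


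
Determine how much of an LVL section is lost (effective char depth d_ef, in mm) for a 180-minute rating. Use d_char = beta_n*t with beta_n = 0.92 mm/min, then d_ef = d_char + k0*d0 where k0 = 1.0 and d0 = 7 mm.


d_char = 0.92 * 180 = 165.6 mm
d_ef = 165.6 + 1.0*7 = 172.6 mm

172.6 mm


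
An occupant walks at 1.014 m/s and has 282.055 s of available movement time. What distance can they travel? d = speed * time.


d = 1.014 * 282.055 = 286.00 m

286.00 m


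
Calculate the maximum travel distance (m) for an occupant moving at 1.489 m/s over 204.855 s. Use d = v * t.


d = 1.489 * 204.855 = 305.03 m

305.03 m


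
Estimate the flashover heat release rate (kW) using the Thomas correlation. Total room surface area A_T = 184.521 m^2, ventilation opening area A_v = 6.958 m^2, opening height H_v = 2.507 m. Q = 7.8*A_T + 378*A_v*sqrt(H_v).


7.8*A_T = 1439.3
sqrt(H_v) = 1.5834
378*A_v*sqrt(H_v) = 4164.4
Q = 1439.3 + 4164.4 = 5603.7 kW

5603.7 kW


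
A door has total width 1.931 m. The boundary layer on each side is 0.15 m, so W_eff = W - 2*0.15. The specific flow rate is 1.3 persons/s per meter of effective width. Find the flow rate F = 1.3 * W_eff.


W_eff = 1.931 - 0.30 = 1.631 m
F = 1.3 * 1.631 = 2.1203 persons/s

2.1203 persons/s


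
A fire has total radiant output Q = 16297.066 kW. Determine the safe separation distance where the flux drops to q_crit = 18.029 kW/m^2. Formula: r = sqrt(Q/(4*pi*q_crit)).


4*pi*q_crit = 226.56
Q/(4*pi*q_crit) = 71.933
r = sqrt(71.933) = 8.4813 m

8.4813 m


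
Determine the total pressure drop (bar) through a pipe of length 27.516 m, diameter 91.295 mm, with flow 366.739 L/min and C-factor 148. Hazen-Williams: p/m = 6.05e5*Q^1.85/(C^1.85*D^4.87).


Q^1.85 = 55470
C^1.85 = 10351
D^4.87 = 3.5268e+09
p/m = 0.00091930 bar/m
p_total = 0.00091930 * 27.516 = 0.025295 bar

0.025295 bar


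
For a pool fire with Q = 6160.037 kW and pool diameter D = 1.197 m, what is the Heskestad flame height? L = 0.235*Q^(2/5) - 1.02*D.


Q^(2/5) = 32.797
0.235 * Q^(2/5) = 7.7073
1.02 * D = 1.2209
L = 6.4863 m

6.4863 m


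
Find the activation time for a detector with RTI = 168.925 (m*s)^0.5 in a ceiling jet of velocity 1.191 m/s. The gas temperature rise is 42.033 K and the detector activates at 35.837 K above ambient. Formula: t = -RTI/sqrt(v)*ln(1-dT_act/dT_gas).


dT_act/dT_gas = 0.85259
ln(1 - 0.85259) = -1.9146
t = -168.925 / sqrt(1.191) * -1.9146 = 296.35 s

296.35 s


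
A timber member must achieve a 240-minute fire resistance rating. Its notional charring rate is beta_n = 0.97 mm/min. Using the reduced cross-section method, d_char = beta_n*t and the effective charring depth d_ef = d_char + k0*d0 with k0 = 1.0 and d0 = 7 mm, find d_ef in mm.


d_char = 0.97 * 240 = 232.8 mm
d_ef = 232.8 + 1.0*7 = 239.8 mm

239.8 mm


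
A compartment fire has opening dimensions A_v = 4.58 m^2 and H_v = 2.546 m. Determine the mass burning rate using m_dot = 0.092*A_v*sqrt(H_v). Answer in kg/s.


sqrt(H_v) = 1.5956
m_dot = 0.092 * 4.58 * 1.5956 = 0.67233 kg/s

0.67233 kg/s


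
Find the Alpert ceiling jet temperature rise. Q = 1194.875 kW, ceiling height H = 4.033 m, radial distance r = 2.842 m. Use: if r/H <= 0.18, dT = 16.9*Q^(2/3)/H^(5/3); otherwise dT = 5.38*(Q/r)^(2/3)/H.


r/H = 2.842 / 4.033 = 0.70469
r/H > 0.18, so dT = 5.38*(Q/r)^(2/3)/H
Q/r = 420.43
(Q/r)^(2/3) = 56.122
dT = 5.38 * 56.122 / 4.033 = 74.866 K

74.866 K


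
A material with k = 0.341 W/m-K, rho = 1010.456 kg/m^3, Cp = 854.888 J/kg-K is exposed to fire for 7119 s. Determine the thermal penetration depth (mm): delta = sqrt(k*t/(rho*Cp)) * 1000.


alpha = 0.341 / (1010.456 * 854.888) = 3.9476e-07 m^2/s
alpha * t = 0.0028103
delta = sqrt(0.0028103) * 1000 = 53.012 mm

53.012 mm


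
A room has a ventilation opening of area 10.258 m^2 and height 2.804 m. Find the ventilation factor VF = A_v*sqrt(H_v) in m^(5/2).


sqrt(H_v) = 1.6745
VF = 10.258 * 1.6745 = 17.177 m^(5/2)

17.177 m^(5/2)


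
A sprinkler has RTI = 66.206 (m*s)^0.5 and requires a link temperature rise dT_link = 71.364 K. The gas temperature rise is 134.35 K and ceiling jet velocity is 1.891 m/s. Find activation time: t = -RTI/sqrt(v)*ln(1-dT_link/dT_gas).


dT_link/dT_gas = 0.53118
ln(1 - 0.53118) = -0.75754
t = -66.206 / sqrt(1.891) * -0.75754 = 36.472 s

36.472 s


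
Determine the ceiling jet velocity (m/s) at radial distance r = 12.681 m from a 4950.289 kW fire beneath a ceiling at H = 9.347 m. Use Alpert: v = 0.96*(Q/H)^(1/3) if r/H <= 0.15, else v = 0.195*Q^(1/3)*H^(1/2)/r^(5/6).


r/H = 12.681 / 9.347 = 1.3567
r/H > 0.15, so v = 0.195*Q^(1/3)*H^(1/2)/r^(5/6)
Q^(1/3) = 17.043
H^(1/2) = 3.0573
r^(5/6) = 8.3041
v = 0.195 * 17.043 * 3.0573 / 8.3041 = 1.2235 m/s

1.2235 m/s


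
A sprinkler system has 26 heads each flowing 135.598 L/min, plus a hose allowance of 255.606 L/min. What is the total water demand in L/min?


Sprinkler demand = 26 * 135.598 = 3525.548 L/min
Total = 3525.548 + 255.606 = 3781.154 L/min

3781.154 L/min


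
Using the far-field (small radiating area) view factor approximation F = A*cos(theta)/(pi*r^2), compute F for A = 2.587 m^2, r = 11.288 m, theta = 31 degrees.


cos(31 deg) = 0.85717
pi*r^2 = 400.30
F = 2.587 * 0.85717 / 400.30 = 0.0055396

0.0055396


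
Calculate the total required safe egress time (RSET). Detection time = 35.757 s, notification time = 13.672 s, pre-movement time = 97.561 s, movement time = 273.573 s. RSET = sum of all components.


Total = 35.757 + 13.672 + 97.561 + 273.573 = 420.563 s

420.563 s


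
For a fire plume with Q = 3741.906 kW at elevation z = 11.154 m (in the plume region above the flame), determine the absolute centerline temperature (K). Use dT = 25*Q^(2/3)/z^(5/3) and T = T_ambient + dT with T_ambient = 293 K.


Q^(2/3) = 241.02
z^(5/3) = 55.682
dT = 25 * 241.02 / 55.682 = 108.21 K
T = 293 + 108.21 = 401.21 K

401.21 K


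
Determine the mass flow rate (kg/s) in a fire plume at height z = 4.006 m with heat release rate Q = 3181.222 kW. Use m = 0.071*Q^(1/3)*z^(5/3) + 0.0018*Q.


Q^(1/3) = 14.707
z^(5/3) = 10.105
First term = 0.071 * 14.707 * 10.105 = 10.551
Second term = 0.0018 * 3181.222 = 5.7262
m = 16.278 kg/s

16.278 kg/s


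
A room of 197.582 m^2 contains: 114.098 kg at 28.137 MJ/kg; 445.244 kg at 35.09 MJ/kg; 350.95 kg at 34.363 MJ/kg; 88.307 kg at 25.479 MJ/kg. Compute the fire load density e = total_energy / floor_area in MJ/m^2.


Total energy = 114.098*28.137 + 445.244*35.09 + 350.95*34.363 + 88.307*25.479
= 3210.375 + 15623.61 + 12059.69 + 2249.974
= 33143.66 MJ
e = 33143.66 / 197.582 = 167.75 MJ/m^2

167.75 MJ/m^2


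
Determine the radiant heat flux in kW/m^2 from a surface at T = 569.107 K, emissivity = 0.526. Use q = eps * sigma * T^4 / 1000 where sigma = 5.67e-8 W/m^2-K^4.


T^4 = 1.0490e+11
q = 0.526 * 5.67e-8 * 1.0490e+11 / 1000 = 3.1286 kW/m^2

3.1286 kW/m^2


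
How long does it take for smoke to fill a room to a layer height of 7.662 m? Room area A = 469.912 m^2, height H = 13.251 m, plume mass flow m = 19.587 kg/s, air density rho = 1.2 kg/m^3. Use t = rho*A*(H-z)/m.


H - z = 5.589 m
t = 1.2 * 469.912 * 5.589 / 19.587 = 160.90 s

160.90 s


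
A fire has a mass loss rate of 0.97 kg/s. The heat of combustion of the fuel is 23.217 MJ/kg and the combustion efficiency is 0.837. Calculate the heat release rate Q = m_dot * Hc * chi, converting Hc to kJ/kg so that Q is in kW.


Hc = 23.217 MJ/kg = 23.217 * 1000 kJ/kg = 23217 kJ/kg
Q = 0.97 kg/s * 23217 kJ/kg * 0.837 = 18850 kW

18850 kW


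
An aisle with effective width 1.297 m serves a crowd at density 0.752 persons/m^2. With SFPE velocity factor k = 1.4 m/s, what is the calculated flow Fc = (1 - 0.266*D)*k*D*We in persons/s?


1 - 0.266*D = 1 - 0.266*0.752 = 0.79997
Fs = 0.79997 * 1.4 * 0.752 = 0.84221 persons/(s*m)
Fc = 0.84221 * 1.297 = 1.0923 persons/s

1.0923 persons/s


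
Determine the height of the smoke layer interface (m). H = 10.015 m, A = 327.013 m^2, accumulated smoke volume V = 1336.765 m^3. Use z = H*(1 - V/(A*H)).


V/(A*H) = 0.40817
1 - 0.40817 = 0.59183
z = 10.015 * 0.59183 = 5.9272 m

5.9272 m


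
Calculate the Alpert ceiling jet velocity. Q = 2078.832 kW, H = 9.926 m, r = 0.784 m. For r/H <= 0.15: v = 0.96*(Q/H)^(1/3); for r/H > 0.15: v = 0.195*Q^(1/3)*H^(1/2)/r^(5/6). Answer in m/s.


r/H = 0.784 / 9.926 = 0.078984
r/H <= 0.15, so v = 0.96*(Q/H)^(1/3)
Q/H = 209.43
(Q/H)^(1/3) = 5.9386
v = 0.96 * 5.9386 = 5.7010 m/s

5.7010 m/s


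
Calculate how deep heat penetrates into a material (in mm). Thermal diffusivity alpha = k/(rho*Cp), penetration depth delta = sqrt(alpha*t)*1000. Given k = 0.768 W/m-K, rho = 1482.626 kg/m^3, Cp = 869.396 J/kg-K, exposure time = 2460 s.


alpha = 0.768 / (1482.626 * 869.396) = 5.9582e-07 m^2/s
alpha * t = 0.0014657
delta = sqrt(0.0014657) * 1000 = 38.285 mm

38.285 mm


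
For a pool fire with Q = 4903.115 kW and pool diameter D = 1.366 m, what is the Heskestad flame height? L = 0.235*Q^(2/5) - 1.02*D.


Q^(2/5) = 29.936
0.235 * Q^(2/5) = 7.0349
1.02 * D = 1.3933
L = 5.6416 m

5.6416 m


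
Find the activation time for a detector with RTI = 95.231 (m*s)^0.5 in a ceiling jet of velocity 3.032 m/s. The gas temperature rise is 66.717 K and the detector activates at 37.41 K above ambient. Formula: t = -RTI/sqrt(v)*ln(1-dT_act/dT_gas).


dT_act/dT_gas = 0.56073
ln(1 - 0.56073) = -0.82263
t = -95.231 / sqrt(3.032) * -0.82263 = 44.990 s

44.990 s


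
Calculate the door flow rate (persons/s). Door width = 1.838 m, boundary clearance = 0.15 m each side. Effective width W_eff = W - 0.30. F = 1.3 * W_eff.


W_eff = 1.838 - 0.30 = 1.538 m
F = 1.3 * 1.538 = 1.9994 persons/s

1.9994 persons/s


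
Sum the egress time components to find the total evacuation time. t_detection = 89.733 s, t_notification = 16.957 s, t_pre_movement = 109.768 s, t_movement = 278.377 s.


Total = 89.733 + 16.957 + 109.768 + 278.377 = 494.835 s

494.835 s


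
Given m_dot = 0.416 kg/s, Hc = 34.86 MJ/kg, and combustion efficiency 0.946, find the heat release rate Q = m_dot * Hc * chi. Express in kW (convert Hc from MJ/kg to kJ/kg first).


Hc = 34.86 MJ/kg = 34.86 * 1000 kJ/kg = 34860 kJ/kg
Q = 0.416 kg/s * 34860 kJ/kg * 0.946 = 13719 kW

13719 kW


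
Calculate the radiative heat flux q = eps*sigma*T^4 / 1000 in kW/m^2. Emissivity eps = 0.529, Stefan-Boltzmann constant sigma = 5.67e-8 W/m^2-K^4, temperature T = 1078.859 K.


T^4 = 1.3547e+12
q = 0.529 * 5.67e-8 * 1.3547e+12 / 1000 = 40.635 kW/m^2

40.635 kW/m^2


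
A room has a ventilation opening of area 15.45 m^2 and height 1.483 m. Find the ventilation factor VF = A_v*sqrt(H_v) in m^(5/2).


sqrt(H_v) = 1.2178
VF = 15.45 * 1.2178 = 18.815 m^(5/2)

18.815 m^(5/2)


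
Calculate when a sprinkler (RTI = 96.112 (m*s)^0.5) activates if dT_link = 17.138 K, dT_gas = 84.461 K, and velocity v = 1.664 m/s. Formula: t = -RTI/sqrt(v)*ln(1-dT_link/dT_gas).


dT_link/dT_gas = 0.20291
ln(1 - 0.20291) = -0.22679
t = -96.112 / sqrt(1.664) * -0.22679 = 16.897 s

16.897 s


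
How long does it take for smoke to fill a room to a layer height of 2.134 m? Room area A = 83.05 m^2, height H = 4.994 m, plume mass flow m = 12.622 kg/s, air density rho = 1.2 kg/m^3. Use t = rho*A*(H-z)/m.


H - z = 2.86 m
t = 1.2 * 83.05 * 2.86 / 12.622 = 22.582 s

22.582 s


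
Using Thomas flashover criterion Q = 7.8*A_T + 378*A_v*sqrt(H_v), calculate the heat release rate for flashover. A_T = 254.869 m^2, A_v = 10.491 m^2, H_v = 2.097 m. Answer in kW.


7.8*A_T = 1988.0
sqrt(H_v) = 1.4481
378*A_v*sqrt(H_v) = 5742.6
Q = 1988.0 + 5742.6 = 7730.6 kW

7730.6 kW


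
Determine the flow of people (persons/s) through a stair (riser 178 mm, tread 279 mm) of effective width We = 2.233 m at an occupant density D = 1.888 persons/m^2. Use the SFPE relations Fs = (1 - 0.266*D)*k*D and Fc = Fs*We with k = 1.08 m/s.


1 - 0.266*D = 1 - 0.266*1.888 = 0.49779
Fs = 0.49779 * 1.08 * 1.888 = 1.0150 persons/(s*m)
Fc = 1.0150 * 2.233 = 2.2665 persons/s

2.2665 persons/s


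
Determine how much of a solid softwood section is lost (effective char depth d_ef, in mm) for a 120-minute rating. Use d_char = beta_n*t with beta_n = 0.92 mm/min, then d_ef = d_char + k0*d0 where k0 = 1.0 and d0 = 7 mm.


d_char = 0.92 * 120 = 110.4 mm
d_ef = 110.4 + 1.0*7 = 117.4 mm

117.4 mm


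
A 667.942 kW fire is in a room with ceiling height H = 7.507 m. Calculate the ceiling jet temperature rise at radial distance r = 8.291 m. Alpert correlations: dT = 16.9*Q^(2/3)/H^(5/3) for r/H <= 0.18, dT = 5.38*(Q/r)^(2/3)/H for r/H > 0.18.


r/H = 8.291 / 7.507 = 1.1044
r/H > 0.18, so dT = 5.38*(Q/r)^(2/3)/H
Q/r = 80.562
(Q/r)^(2/3) = 18.653
dT = 5.38 * 18.653 / 7.507 = 13.368 K

13.368 K
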